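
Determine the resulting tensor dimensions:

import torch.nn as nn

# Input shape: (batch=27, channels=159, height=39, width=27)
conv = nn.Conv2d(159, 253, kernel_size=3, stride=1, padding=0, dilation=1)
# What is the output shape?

Input shape: (27, 159, 39, 27)
Output shape: (27, 253, 37, 25)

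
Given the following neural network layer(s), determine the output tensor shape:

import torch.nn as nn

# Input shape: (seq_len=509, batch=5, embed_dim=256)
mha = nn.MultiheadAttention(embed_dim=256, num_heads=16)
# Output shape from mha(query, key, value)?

Input shape: (509, 5, 256)
Output shape: (509, 5, 256)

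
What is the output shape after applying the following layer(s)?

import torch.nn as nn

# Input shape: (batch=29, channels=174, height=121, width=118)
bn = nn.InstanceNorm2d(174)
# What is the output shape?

Input shape: (29, 174, 121, 118)
Output shape: (29, 174, 121, 118)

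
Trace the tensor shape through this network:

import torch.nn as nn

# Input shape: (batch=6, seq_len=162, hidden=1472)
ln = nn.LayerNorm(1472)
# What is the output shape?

Input shape: (6, 162, 1472)
Output shape: (6, 162, 1472)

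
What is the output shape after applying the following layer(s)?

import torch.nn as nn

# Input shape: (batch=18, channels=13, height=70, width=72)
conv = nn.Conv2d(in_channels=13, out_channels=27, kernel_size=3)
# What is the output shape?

Input shape: (18, 13, 70, 72)
Output shape: (18, 27, 68, 70)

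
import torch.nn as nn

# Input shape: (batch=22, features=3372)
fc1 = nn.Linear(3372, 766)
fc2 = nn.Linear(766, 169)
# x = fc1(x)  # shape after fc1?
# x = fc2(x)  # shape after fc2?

Input shape: (22, 3372)
  -> after fc1: (22, 766)
Output shape: (22, 169)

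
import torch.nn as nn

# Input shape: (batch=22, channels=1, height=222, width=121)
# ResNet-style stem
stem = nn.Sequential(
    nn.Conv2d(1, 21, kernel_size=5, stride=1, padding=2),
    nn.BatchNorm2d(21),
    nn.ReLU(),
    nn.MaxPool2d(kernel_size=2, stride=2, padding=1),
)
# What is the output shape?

Input shape: (22, 1, 222, 121)
  -> after Conv2d 5x5 stride=1: (22, 21, 222, 121)
Output shape: (22, 21, 112, 61)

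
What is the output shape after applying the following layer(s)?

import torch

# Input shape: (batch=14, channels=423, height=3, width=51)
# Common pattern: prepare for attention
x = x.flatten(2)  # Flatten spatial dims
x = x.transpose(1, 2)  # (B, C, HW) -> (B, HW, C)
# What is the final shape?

Input shape: (14, 423, 3, 51)
  -> after flatten(2): (14, 423, 153)
Output shape: (14, 153, 423)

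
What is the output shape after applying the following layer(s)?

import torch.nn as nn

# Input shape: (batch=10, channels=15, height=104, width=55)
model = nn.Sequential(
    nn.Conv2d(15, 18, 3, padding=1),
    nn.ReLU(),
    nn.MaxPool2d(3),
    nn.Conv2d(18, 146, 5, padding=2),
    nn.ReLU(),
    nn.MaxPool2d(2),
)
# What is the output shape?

Input shape: (10, 15, 104, 55)
  -> after first Conv2d: (10, 18, 104, 55)
  -> after first MaxPool2d: (10, 18, 34, 18)
  -> after second Conv2d: (10, 146, 34, 18)
Output shape: (10, 146, 17, 9)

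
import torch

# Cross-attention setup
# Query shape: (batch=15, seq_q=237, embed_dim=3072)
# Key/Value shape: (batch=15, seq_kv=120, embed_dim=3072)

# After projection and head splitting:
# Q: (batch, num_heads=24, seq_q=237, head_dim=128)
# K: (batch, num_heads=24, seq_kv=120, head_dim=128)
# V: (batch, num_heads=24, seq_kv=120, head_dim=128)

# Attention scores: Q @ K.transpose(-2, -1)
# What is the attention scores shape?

Input shape: (15, 237, 3072)
Output shape: (15, 24, 237, 120)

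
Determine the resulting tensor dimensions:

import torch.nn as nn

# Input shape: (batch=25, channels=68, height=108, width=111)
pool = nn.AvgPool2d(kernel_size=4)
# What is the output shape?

Input shape: (25, 68, 108, 111)
Output shape: (25, 68, 27, 27)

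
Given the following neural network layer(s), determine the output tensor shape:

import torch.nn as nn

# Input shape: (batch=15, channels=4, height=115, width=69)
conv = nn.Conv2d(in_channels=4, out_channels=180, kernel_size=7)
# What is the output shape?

Input shape: (15, 4, 115, 69)
Output shape: (15, 180, 109, 63)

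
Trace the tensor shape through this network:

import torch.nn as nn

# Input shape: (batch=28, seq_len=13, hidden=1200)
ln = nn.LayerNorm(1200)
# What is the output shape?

Input shape: (28, 13, 1200)
Output shape: (28, 13, 1200)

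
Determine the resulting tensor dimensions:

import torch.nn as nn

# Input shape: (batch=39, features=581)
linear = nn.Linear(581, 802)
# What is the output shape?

Input shape: (39, 581)
Output shape: (39, 802)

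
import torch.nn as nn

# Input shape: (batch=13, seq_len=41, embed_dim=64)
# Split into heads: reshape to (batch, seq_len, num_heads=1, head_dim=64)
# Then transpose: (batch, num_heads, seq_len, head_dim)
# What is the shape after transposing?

Input shape: (13, 41, 64)
  -> after reshape: (13, 41, 1, 64)
Output shape: (13, 1, 41, 64)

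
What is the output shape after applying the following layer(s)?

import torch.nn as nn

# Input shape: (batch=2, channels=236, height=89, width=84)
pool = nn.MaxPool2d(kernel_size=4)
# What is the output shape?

Input shape: (2, 236, 89, 84)
Output shape: (2, 236, 22, 21)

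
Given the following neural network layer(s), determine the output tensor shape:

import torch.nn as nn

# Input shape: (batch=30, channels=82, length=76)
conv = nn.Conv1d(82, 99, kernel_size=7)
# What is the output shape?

Input shape: (30, 82, 76)
Output shape: (30, 99, 70)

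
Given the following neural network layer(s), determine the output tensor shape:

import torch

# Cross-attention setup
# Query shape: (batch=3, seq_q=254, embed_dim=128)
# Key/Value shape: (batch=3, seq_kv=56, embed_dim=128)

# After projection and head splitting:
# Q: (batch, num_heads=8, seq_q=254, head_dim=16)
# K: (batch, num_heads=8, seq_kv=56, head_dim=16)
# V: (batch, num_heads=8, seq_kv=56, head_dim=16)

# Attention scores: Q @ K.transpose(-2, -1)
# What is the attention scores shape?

Input shape: (3, 254, 128)
Output shape: (3, 8, 254, 56)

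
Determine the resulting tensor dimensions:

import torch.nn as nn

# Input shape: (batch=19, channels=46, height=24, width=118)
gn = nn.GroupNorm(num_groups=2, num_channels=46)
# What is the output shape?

Input shape: (19, 46, 24, 118)
Output shape: (19, 46, 24, 118)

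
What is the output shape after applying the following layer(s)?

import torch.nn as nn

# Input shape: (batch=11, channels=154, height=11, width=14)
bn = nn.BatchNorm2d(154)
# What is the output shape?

Input shape: (11, 154, 11, 14)
Output shape: (11, 154, 11, 14)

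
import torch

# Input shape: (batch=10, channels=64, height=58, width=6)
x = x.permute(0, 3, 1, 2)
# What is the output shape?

Input shape: (10, 64, 58, 6)
Output shape: (10, 6, 64, 58)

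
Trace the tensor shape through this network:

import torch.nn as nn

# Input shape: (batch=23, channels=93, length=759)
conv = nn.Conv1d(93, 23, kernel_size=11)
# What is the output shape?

Input shape: (23, 93, 759)
Output shape: (23, 23, 749)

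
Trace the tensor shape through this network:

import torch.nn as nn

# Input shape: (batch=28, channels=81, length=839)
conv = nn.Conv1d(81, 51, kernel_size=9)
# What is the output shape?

Input shape: (28, 81, 839)
Output shape: (28, 51, 831)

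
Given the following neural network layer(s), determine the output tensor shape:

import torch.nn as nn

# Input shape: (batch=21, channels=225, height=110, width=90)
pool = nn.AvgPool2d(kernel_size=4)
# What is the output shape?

Input shape: (21, 225, 110, 90)
Output shape: (21, 225, 27, 22)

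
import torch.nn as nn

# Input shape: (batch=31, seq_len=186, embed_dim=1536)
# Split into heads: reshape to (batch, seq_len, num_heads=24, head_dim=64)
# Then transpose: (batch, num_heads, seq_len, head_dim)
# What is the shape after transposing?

Input shape: (31, 186, 1536)
  -> after reshape: (31, 186, 24, 64)
Output shape: (31, 24, 186, 64)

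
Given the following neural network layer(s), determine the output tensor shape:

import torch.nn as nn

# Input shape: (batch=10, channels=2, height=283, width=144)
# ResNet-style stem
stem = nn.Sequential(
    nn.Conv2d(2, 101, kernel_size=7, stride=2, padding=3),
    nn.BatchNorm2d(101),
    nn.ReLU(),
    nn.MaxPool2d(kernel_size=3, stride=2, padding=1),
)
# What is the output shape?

Input shape: (10, 2, 283, 144)
  -> after Conv2d 7x7 stride=2: (10, 101, 142, 72)
Output shape: (10, 101, 71, 36)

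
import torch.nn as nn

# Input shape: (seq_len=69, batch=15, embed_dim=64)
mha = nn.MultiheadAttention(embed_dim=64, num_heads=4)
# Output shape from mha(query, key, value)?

Input shape: (69, 15, 64)
Output shape: (69, 15, 64)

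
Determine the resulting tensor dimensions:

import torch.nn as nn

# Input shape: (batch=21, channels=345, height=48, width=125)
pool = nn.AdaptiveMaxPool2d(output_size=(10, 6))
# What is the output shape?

Input shape: (21, 345, 48, 125)
Output shape: (21, 345, 10, 6)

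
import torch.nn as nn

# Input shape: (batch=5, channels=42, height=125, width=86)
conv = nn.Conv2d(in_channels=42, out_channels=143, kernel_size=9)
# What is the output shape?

Input shape: (5, 42, 125, 86)
Output shape: (5, 143, 117, 78)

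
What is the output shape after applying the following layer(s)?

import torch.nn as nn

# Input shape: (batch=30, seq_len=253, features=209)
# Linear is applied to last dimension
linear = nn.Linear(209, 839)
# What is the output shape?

Input shape: (30, 253, 209)
Output shape: (30, 253, 839)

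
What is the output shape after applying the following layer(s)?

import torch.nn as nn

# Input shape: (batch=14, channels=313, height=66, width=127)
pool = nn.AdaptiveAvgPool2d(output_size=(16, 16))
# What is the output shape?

Input shape: (14, 313, 66, 127)
Output shape: (14, 313, 16, 16)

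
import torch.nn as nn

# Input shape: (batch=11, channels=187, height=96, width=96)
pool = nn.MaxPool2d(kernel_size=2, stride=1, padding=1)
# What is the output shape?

Input shape: (11, 187, 96, 96)
Output shape: (11, 187, 97, 97)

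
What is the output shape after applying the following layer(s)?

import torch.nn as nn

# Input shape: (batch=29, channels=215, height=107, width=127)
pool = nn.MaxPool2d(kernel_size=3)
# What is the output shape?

Input shape: (29, 215, 107, 127)
Output shape: (29, 215, 35, 42)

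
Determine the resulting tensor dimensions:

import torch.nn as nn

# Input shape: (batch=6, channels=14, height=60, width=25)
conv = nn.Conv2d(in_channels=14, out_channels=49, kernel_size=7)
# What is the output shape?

Input shape: (6, 14, 60, 25)
Output shape: (6, 49, 54, 19)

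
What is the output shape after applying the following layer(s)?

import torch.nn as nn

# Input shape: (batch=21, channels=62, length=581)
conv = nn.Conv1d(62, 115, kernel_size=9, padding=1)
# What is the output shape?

Input shape: (21, 62, 581)
Output shape: (21, 115, 575)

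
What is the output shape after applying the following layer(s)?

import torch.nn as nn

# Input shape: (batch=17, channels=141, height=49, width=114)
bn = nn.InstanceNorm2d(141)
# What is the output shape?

Input shape: (17, 141, 49, 114)
Output shape: (17, 141, 49, 114)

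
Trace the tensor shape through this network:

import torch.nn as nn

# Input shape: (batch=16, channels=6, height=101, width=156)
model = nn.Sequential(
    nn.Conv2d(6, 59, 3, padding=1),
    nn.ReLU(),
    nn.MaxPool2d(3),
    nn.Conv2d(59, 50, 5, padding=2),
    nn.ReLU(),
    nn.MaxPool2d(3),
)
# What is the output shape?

Input shape: (16, 6, 101, 156)
  -> after first Conv2d: (16, 59, 101, 156)
  -> after first MaxPool2d: (16, 59, 33, 52)
  -> after second Conv2d: (16, 50, 33, 52)
Output shape: (16, 50, 11, 17)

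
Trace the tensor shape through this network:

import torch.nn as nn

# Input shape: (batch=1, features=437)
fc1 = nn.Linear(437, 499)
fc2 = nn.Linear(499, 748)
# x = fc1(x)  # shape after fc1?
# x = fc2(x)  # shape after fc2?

Input shape: (1, 437)
  -> after fc1: (1, 499)
Output shape: (1, 748)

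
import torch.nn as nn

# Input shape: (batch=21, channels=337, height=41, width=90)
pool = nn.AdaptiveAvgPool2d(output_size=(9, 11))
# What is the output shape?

Input shape: (21, 337, 41, 90)
Output shape: (21, 337, 9, 11)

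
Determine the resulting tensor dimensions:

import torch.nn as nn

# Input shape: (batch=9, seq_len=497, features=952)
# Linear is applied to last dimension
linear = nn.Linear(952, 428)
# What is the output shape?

Input shape: (9, 497, 952)
Output shape: (9, 497, 428)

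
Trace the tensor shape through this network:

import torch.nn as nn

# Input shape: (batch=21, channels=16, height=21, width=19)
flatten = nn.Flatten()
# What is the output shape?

Input shape: (21, 16, 21, 19)
Output shape: (21, 6384)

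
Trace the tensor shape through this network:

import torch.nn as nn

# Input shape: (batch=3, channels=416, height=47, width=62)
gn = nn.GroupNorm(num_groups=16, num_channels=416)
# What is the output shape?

Input shape: (3, 416, 47, 62)
Output shape: (3, 416, 47, 62)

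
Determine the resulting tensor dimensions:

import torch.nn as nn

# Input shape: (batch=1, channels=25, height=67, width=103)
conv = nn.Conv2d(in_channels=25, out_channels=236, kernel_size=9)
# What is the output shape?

Input shape: (1, 25, 67, 103)
Output shape: (1, 236, 59, 95)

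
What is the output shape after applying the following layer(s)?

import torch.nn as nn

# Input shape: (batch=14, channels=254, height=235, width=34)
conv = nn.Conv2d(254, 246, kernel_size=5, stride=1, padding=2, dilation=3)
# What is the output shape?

Input shape: (14, 254, 235, 34)
Output shape: (14, 246, 227, 26)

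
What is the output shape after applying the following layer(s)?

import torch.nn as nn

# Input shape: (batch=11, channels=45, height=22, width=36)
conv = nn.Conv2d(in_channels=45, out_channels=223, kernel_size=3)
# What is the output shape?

Input shape: (11, 45, 22, 36)
Output shape: (11, 223, 20, 34)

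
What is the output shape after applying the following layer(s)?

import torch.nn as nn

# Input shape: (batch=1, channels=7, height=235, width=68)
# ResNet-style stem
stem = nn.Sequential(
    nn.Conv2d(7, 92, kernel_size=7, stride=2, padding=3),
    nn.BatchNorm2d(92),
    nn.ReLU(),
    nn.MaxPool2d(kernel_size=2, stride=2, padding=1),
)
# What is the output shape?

Input shape: (1, 7, 235, 68)
  -> after Conv2d 7x7 stride=2: (1, 92, 118, 34)
Output shape: (1, 92, 60, 18)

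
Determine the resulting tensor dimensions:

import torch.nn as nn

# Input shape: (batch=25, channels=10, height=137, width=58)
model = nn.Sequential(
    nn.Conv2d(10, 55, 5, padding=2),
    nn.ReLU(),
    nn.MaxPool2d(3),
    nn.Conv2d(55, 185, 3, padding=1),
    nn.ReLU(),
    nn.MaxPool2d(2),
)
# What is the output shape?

Input shape: (25, 10, 137, 58)
  -> after first Conv2d: (25, 55, 137, 58)
  -> after first MaxPool2d: (25, 55, 45, 19)
  -> after second Conv2d: (25, 185, 45, 19)
Output shape: (25, 185, 22, 9)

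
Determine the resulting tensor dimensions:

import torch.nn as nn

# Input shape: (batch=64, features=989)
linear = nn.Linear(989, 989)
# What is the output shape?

Input shape: (64, 989)
Output shape: (64, 989)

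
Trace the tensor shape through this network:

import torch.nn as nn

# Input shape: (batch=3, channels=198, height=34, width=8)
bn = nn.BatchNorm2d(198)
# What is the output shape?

Input shape: (3, 198, 34, 8)
Output shape: (3, 198, 34, 8)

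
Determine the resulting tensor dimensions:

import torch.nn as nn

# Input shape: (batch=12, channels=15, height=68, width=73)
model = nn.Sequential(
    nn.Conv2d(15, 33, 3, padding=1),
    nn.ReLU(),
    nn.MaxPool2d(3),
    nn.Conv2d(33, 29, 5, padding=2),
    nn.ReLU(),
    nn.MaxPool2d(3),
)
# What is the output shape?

Input shape: (12, 15, 68, 73)
  -> after first Conv2d: (12, 33, 68, 73)
  -> after first MaxPool2d: (12, 33, 22, 24)
  -> after second Conv2d: (12, 29, 22, 24)
Output shape: (12, 29, 7, 8)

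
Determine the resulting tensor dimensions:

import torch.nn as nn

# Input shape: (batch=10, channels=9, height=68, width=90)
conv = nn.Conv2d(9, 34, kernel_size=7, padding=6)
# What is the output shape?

Input shape: (10, 9, 68, 90)
Output shape: (10, 34, 74, 96)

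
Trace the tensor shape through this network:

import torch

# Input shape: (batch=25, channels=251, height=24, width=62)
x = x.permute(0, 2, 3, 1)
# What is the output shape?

Input shape: (25, 251, 24, 62)
Output shape: (25, 24, 62, 251)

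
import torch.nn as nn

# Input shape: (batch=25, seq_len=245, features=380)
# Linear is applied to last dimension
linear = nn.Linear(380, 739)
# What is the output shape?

Input shape: (25, 245, 380)
Output shape: (25, 245, 739)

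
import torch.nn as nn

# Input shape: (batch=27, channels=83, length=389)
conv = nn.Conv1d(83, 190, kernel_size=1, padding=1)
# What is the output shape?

Input shape: (27, 83, 389)
Output shape: (27, 190, 391)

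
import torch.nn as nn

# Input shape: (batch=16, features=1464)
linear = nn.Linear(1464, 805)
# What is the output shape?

Input shape: (16, 1464)
Output shape: (16, 805)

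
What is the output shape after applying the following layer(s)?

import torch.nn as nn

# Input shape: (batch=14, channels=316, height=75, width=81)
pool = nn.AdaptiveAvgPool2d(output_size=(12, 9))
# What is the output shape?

Input shape: (14, 316, 75, 81)
Output shape: (14, 316, 12, 9)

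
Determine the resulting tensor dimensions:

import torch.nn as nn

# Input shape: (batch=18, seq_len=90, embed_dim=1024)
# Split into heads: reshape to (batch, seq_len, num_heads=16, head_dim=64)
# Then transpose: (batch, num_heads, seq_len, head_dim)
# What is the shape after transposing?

Input shape: (18, 90, 1024)
  -> after reshape: (18, 90, 16, 64)
Output shape: (18, 16, 90, 64)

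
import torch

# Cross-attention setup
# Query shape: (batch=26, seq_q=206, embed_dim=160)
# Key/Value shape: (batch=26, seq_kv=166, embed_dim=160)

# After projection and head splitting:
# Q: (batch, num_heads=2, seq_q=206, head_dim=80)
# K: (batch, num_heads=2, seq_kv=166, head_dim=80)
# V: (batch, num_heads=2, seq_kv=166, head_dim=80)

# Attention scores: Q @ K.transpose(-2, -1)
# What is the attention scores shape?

Input shape: (26, 206, 160)
Output shape: (26, 2, 206, 166)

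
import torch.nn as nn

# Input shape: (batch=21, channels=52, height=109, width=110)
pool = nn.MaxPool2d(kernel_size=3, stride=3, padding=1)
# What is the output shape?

Input shape: (21, 52, 109, 110)
Output shape: (21, 52, 37, 37)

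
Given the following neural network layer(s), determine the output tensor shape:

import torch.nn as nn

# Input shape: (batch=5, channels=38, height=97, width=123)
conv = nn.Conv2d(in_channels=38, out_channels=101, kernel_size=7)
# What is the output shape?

Input shape: (5, 38, 97, 123)
Output shape: (5, 101, 91, 117)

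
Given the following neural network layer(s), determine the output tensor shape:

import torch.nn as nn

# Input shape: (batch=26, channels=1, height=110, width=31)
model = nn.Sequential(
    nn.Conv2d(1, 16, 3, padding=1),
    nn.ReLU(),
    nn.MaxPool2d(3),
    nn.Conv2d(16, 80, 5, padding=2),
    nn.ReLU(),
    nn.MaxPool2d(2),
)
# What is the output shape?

Input shape: (26, 1, 110, 31)
  -> after first Conv2d: (26, 16, 110, 31)
  -> after first MaxPool2d: (26, 16, 36, 10)
  -> after second Conv2d: (26, 80, 36, 10)
Output shape: (26, 80, 18, 5)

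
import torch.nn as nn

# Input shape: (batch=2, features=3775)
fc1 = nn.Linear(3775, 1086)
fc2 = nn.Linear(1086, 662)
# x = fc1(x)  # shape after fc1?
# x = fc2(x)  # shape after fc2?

Input shape: (2, 3775)
  -> after fc1: (2, 1086)
Output shape: (2, 662)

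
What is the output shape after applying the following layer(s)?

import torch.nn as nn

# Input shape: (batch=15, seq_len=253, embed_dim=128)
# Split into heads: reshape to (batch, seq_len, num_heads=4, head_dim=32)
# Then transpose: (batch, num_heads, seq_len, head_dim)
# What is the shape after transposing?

Input shape: (15, 253, 128)
  -> after reshape: (15, 253, 4, 32)
Output shape: (15, 4, 253, 32)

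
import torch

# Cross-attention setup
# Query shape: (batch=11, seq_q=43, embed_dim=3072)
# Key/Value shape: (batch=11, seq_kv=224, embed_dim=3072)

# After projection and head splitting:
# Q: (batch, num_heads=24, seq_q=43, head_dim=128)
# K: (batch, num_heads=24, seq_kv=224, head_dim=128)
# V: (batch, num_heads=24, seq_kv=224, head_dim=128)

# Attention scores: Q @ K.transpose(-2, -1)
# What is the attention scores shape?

Input shape: (11, 43, 3072)
Output shape: (11, 24, 43, 224)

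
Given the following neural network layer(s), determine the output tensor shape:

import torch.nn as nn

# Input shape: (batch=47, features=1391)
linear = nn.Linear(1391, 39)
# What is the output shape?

Input shape: (47, 1391)
Output shape: (47, 39)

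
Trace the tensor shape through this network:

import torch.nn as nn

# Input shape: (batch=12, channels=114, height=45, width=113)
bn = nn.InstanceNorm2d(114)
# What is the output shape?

Input shape: (12, 114, 45, 113)
Output shape: (12, 114, 45, 113)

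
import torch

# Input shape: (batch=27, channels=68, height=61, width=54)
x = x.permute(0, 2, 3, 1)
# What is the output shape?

Input shape: (27, 68, 61, 54)
Output shape: (27, 61, 54, 68)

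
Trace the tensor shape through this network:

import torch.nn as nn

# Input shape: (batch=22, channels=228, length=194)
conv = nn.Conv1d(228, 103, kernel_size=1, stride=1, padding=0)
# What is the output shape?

Input shape: (22, 228, 194)
Output shape: (22, 103, 194)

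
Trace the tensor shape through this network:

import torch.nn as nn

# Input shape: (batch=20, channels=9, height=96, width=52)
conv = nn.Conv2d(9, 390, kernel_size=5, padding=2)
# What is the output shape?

Input shape: (20, 9, 96, 52)
Output shape: (20, 390, 96, 52)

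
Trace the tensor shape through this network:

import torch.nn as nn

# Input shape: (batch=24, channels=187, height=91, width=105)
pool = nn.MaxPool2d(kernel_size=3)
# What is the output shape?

Input shape: (24, 187, 91, 105)
Output shape: (24, 187, 30, 35)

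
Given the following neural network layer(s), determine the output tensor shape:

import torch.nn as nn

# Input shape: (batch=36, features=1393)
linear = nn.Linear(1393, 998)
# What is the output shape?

Input shape: (36, 1393)
Output shape: (36, 998)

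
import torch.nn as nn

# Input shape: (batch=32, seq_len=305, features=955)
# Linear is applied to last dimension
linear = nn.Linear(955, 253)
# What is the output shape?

Input shape: (32, 305, 955)
Output shape: (32, 305, 253)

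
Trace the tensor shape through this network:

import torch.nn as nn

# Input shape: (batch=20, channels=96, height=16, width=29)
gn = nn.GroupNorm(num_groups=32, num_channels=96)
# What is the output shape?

Input shape: (20, 96, 16, 29)
Output shape: (20, 96, 16, 29)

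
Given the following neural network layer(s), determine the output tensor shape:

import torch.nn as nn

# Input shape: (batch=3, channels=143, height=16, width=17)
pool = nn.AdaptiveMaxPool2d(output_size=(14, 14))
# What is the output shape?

Input shape: (3, 143, 16, 17)
Output shape: (3, 143, 14, 14)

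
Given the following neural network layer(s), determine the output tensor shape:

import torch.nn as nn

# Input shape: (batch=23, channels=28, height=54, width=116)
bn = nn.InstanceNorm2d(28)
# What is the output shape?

Input shape: (23, 28, 54, 116)
Output shape: (23, 28, 54, 116)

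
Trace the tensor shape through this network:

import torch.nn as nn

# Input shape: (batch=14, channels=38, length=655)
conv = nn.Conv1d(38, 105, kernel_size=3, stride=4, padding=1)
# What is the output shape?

Input shape: (14, 38, 655)
Output shape: (14, 105, 164)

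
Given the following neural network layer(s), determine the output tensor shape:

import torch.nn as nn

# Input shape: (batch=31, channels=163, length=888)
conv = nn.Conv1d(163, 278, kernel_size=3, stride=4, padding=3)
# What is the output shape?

Input shape: (31, 163, 888)
Output shape: (31, 278, 223)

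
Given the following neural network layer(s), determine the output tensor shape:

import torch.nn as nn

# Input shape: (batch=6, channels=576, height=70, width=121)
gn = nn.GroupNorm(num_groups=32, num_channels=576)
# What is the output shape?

Input shape: (6, 576, 70, 121)
Output shape: (6, 576, 70, 121)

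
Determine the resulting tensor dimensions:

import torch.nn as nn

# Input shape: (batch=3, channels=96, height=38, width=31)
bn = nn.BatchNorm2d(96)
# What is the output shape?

Input shape: (3, 96, 38, 31)
Output shape: (3, 96, 38, 31)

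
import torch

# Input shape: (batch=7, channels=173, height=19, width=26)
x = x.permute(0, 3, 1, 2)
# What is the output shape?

Input shape: (7, 173, 19, 26)
Output shape: (7, 26, 173, 19)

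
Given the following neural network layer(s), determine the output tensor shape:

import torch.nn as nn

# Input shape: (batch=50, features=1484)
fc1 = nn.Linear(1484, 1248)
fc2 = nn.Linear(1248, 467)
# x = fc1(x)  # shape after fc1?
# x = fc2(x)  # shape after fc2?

Input shape: (50, 1484)
  -> after fc1: (50, 1248)
Output shape: (50, 467)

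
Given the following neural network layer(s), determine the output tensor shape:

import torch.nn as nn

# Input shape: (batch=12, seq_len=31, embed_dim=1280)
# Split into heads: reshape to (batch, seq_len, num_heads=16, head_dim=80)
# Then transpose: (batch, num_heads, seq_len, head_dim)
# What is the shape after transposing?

Input shape: (12, 31, 1280)
  -> after reshape: (12, 31, 16, 80)
Output shape: (12, 16, 31, 80)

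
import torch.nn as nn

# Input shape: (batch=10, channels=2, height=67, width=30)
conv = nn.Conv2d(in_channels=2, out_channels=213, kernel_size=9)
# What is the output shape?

Input shape: (10, 2, 67, 30)
Output shape: (10, 213, 59, 22)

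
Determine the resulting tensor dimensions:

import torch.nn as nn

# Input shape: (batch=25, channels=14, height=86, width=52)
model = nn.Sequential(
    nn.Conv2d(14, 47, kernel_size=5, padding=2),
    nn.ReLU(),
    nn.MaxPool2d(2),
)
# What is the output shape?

Input shape: (25, 14, 86, 52)
  -> after Conv2d: (25, 47, 86, 52)
  -> after ReLU: (25, 47, 86, 52)
Output shape: (25, 47, 43, 26)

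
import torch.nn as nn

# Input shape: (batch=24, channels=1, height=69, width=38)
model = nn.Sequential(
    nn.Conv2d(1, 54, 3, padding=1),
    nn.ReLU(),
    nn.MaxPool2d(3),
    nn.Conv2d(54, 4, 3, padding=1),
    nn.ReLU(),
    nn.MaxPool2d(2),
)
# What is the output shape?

Input shape: (24, 1, 69, 38)
  -> after first Conv2d: (24, 54, 69, 38)
  -> after first MaxPool2d: (24, 54, 23, 12)
  -> after second Conv2d: (24, 4, 23, 12)
Output shape: (24, 4, 11, 6)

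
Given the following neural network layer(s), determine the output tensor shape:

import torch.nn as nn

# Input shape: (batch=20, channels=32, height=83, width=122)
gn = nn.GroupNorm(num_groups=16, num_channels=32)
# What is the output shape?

Input shape: (20, 32, 83, 122)
Output shape: (20, 32, 83, 122)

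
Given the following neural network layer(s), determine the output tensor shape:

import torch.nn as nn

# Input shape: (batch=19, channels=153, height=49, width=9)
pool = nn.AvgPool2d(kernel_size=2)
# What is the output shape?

Input shape: (19, 153, 49, 9)
Output shape: (19, 153, 24, 4)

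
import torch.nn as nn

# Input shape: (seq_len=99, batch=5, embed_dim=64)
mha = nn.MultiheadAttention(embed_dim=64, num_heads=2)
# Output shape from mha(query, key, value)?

Input shape: (99, 5, 64)
Output shape: (99, 5, 64)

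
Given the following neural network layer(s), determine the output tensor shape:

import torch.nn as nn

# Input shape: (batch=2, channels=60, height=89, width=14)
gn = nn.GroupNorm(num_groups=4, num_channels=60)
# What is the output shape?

Input shape: (2, 60, 89, 14)
Output shape: (2, 60, 89, 14)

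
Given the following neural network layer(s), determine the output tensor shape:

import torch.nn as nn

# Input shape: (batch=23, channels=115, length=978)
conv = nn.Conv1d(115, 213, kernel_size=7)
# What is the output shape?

Input shape: (23, 115, 978)
Output shape: (23, 213, 972)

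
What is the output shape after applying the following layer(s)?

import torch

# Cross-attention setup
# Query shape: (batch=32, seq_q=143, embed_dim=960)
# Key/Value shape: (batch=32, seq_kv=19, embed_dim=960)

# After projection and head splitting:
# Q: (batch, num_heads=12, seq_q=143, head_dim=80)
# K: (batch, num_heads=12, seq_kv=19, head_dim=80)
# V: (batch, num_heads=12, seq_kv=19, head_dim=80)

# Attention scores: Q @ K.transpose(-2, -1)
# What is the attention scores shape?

Input shape: (32, 143, 960)
Output shape: (32, 12, 143, 19)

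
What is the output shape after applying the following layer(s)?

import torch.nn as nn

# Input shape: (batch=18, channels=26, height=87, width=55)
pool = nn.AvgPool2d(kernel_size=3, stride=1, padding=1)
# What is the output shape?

Input shape: (18, 26, 87, 55)
Output shape: (18, 26, 87, 55)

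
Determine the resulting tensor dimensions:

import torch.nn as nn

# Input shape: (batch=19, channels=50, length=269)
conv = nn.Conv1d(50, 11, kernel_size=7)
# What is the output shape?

Input shape: (19, 50, 269)
Output shape: (19, 11, 263)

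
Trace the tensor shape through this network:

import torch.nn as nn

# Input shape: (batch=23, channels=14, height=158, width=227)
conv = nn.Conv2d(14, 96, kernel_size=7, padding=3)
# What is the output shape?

Input shape: (23, 14, 158, 227)
Output shape: (23, 96, 158, 227)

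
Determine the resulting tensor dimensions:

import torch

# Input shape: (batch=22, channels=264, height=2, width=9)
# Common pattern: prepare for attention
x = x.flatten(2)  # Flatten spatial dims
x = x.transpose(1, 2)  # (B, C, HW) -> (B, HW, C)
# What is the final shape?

Input shape: (22, 264, 2, 9)
  -> after flatten(2): (22, 264, 18)
Output shape: (22, 18, 264)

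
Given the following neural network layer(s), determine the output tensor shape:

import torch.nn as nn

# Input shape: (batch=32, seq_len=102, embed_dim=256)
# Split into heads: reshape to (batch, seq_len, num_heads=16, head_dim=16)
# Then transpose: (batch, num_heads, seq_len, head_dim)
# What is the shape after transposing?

Input shape: (32, 102, 256)
  -> after reshape: (32, 102, 16, 16)
Output shape: (32, 16, 102, 16)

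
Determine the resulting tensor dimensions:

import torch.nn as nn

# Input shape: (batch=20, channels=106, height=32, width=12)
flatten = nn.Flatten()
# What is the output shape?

Input shape: (20, 106, 32, 12)
Output shape: (20, 40704)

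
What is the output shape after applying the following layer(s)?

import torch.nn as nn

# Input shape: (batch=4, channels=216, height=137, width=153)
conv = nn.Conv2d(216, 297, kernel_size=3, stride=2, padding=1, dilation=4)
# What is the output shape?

Input shape: (4, 216, 137, 153)
Output shape: (4, 297, 66, 74)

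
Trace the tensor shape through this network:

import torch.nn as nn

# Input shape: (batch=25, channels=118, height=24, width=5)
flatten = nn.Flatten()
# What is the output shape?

Input shape: (25, 118, 24, 5)
Output shape: (25, 14160)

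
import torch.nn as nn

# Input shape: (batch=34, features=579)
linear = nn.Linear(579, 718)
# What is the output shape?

Input shape: (34, 579)
Output shape: (34, 718)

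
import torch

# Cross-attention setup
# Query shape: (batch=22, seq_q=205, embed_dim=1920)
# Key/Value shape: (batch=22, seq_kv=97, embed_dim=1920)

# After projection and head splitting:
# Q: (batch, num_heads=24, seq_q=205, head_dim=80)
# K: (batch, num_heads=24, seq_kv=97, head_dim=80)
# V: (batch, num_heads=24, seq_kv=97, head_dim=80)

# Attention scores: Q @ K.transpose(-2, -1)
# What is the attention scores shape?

Input shape: (22, 205, 1920)
Output shape: (22, 24, 205, 97)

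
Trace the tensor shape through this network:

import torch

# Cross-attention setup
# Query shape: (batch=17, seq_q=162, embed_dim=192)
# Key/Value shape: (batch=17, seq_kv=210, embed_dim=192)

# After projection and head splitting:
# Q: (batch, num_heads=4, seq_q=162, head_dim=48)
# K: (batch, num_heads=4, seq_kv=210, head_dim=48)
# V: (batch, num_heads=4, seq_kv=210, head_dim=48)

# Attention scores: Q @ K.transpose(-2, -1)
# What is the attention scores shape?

Input shape: (17, 162, 192)
Output shape: (17, 4, 162, 210)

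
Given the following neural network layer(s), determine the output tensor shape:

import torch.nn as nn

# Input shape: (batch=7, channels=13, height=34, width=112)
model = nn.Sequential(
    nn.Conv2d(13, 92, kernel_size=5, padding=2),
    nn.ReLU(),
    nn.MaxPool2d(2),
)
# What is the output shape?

Input shape: (7, 13, 34, 112)
  -> after Conv2d: (7, 92, 34, 112)
  -> after ReLU: (7, 92, 34, 112)
Output shape: (7, 92, 17, 56)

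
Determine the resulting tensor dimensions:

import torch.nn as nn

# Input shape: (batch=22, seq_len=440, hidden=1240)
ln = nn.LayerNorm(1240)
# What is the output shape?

Input shape: (22, 440, 1240)
Output shape: (22, 440, 1240)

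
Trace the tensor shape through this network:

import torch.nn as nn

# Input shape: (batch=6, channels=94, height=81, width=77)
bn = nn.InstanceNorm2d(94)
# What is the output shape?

Input shape: (6, 94, 81, 77)
Output shape: (6, 94, 81, 77)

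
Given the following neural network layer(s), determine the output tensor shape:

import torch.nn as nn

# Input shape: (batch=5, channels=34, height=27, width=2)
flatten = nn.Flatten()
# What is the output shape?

Input shape: (5, 34, 27, 2)
Output shape: (5, 1836)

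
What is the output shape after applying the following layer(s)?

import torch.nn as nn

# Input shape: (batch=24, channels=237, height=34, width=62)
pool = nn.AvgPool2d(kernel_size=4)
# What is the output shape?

Input shape: (24, 237, 34, 62)
Output shape: (24, 237, 8, 15)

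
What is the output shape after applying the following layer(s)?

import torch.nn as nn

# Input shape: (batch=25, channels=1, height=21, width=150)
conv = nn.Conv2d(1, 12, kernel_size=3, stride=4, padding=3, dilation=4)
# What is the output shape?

Input shape: (25, 1, 21, 150)
Output shape: (25, 12, 5, 37)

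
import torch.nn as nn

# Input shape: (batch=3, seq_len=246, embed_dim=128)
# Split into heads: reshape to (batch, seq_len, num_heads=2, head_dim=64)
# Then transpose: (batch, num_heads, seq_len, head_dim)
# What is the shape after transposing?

Input shape: (3, 246, 128)
  -> after reshape: (3, 246, 2, 64)
Output shape: (3, 2, 246, 64)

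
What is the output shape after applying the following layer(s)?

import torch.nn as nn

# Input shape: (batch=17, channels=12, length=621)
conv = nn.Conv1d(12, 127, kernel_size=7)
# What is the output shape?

Input shape: (17, 12, 621)
Output shape: (17, 127, 615)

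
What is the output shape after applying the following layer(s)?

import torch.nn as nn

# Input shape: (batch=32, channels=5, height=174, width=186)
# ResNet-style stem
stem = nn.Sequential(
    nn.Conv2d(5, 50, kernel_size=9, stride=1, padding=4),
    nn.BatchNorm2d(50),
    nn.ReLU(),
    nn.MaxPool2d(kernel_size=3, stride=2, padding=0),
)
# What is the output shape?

Input shape: (32, 5, 174, 186)
  -> after Conv2d 9x9 stride=1: (32, 50, 174, 186)
Output shape: (32, 50, 86, 92)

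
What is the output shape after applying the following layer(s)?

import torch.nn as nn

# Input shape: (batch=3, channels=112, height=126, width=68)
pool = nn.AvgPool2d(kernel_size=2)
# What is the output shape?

Input shape: (3, 112, 126, 68)
Output shape: (3, 112, 63, 34)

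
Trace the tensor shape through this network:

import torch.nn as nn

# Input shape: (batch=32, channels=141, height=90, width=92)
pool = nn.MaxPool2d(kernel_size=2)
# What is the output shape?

Input shape: (32, 141, 90, 92)
Output shape: (32, 141, 45, 46)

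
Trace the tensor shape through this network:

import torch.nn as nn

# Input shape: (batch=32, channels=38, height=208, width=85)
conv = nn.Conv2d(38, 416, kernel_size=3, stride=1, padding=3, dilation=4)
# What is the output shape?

Input shape: (32, 38, 208, 85)
Output shape: (32, 416, 206, 83)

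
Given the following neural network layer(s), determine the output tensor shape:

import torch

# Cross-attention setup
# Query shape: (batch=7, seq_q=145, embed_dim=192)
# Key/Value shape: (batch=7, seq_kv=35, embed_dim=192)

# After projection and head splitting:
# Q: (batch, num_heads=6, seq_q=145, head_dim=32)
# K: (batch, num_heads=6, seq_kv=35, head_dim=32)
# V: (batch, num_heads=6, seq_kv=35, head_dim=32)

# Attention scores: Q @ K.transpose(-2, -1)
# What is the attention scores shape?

Input shape: (7, 145, 192)
Output shape: (7, 6, 145, 35)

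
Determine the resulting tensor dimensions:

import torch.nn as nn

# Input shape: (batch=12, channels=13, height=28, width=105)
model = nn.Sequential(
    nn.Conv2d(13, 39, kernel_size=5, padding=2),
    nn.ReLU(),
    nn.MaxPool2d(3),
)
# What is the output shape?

Input shape: (12, 13, 28, 105)
  -> after Conv2d: (12, 39, 28, 105)
  -> after ReLU: (12, 39, 28, 105)
Output shape: (12, 39, 9, 35)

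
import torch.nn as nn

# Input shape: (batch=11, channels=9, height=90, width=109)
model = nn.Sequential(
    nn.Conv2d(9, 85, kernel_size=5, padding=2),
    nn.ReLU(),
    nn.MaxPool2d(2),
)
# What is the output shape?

Input shape: (11, 9, 90, 109)
  -> after Conv2d: (11, 85, 90, 109)
  -> after ReLU: (11, 85, 90, 109)
Output shape: (11, 85, 45, 54)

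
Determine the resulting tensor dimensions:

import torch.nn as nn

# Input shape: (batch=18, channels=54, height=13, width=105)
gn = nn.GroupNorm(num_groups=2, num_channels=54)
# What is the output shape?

Input shape: (18, 54, 13, 105)
Output shape: (18, 54, 13, 105)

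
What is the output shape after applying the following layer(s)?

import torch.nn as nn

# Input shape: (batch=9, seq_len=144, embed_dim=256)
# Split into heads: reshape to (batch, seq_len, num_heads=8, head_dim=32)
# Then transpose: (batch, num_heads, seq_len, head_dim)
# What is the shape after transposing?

Input shape: (9, 144, 256)
  -> after reshape: (9, 144, 8, 32)
Output shape: (9, 8, 144, 32)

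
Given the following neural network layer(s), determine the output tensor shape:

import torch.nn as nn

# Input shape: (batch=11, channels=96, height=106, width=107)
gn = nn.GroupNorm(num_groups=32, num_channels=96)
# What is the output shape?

Input shape: (11, 96, 106, 107)
Output shape: (11, 96, 106, 107)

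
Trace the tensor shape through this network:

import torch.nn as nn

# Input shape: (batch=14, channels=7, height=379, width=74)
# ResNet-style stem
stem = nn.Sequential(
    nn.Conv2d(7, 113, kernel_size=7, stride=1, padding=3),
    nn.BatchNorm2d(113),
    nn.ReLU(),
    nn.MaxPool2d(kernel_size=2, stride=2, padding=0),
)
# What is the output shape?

Input shape: (14, 7, 379, 74)
  -> after Conv2d 7x7 stride=1: (14, 113, 379, 74)
Output shape: (14, 113, 189, 37)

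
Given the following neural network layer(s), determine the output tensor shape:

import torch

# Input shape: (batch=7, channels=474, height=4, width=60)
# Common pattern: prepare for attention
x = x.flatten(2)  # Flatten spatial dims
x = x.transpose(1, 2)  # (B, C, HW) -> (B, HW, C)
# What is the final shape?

Input shape: (7, 474, 4, 60)
  -> after flatten(2): (7, 474, 240)
Output shape: (7, 240, 474)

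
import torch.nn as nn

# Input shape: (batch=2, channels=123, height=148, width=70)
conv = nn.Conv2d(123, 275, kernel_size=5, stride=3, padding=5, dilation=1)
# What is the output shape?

Input shape: (2, 123, 148, 70)
Output shape: (2, 275, 52, 26)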